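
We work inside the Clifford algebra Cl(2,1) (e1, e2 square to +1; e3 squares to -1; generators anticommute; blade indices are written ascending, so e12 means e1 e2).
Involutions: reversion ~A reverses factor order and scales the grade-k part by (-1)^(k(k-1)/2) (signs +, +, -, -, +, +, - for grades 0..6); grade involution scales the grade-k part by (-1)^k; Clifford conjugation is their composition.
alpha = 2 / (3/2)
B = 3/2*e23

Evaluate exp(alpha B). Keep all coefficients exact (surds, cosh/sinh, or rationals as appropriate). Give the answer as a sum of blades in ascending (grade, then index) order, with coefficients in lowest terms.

B^2 = (3/2)^2*(e23)^2 = 9/4*(+1) = 9/4 (a basis 2-blade squares to minus the product of its generators' squares).
B^2 = 9/4 — a positive square means the series sums to a boost: l = 3/2, alpha*l = 2, so exp(alpha B) = cosh(2) + (sinh(2)/(3/2))*B = cosh(2) + (2*sinh(2)/3)*B.
Answer: cosh(2) + sinh(2)*e23


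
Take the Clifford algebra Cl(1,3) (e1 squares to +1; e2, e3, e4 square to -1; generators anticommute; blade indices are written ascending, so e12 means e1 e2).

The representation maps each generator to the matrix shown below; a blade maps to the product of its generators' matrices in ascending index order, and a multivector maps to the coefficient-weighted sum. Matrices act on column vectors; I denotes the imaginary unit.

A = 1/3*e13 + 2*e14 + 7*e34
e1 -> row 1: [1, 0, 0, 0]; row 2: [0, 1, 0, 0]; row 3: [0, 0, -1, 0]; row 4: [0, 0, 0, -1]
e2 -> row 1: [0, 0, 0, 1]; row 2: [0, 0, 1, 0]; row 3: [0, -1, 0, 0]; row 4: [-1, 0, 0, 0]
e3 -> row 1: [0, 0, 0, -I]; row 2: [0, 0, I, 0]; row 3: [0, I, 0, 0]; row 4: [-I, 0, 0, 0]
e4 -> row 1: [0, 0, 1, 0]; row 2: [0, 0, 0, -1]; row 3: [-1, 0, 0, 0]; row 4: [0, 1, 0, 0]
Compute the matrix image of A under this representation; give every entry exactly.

Bivector images (products of the table entries): rho(e13) = rho(e1)rho(e3) = row 1: [0, 0, 0, -I]; row 2: [0, 0, I, 0]; row 3: [0, -I, 0, 0]; row 4: [I, 0, 0, 0]; rho(e14) = rho(e1)rho(e4) = row 1: [0, 0, 1, 0]; row 2: [0, 0, 0, -1]; row 3: [1, 0, 0, 0]; row 4: [0, -1, 0, 0]; rho(e34) = rho(e3)rho(e4) = row 1: [0, -I, 0, 0]; row 2: [-I, 0, 0, 0]; row 3: [0, 0, 0, -I]; row 4: [0, 0, -I, 0].
M = (1/3)*rho(e13) + (2)*rho(e14) + (7)*rho(e34), summed entrywise:
Answer: row 1: [0, -7*I, 2, -I/3]; row 2: [-7*I, 0, I/3, -2]; row 3: [2, -I/3, 0, -7*I]; row 4: [I/3, -2, -7*I, 0]


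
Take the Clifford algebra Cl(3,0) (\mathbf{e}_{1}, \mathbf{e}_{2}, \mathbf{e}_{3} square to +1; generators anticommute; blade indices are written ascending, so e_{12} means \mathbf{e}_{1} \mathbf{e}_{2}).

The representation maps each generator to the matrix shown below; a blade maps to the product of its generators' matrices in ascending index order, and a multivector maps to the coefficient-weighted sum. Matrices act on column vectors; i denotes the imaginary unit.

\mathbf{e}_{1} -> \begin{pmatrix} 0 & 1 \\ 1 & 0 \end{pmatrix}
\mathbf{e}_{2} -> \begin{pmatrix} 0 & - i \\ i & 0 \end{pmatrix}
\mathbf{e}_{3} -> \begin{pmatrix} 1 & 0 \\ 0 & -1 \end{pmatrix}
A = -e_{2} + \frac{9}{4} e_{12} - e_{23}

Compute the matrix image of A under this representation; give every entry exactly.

Bivector images (products of the table entries): rho(e_{12}) = rho(\mathbf{e}_{1})rho(\mathbf{e}_{2}) = \begin{pmatrix} i & 0 \\ 0 & - i \end{pmatrix}; rho(e_{23}) = rho(\mathbf{e}_{2})rho(\mathbf{e}_{3}) = \begin{pmatrix} 0 & i \\ i & 0 \end{pmatrix}.
M = (-1)*rho(e_{2}) + (\frac{9}{4})*rho(e_{12}) + (-1)*rho(e_{23}), summed entrywise:
Answer: \begin{pmatrix} \frac{9 i}{4} & 0 \\ - 2 i & - \frac{9 i}{4} \end{pmatrix}


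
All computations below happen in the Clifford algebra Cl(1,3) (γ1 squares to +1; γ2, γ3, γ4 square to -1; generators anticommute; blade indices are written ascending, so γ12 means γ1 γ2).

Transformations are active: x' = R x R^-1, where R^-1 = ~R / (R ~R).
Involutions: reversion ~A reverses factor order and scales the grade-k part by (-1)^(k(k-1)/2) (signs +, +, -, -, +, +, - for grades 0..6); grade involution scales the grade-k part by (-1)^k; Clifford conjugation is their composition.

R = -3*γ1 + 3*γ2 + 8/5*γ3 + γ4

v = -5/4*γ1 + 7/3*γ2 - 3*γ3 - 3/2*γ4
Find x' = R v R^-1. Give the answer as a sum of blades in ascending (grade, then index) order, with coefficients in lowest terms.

~R = -3*γ1 + 3*γ2 + 8/5*γ3 + γ4, and R ~R = -89/25, so R^-1 = ~R / (-89/25).
R v = 61/20 - 13/4*γ12 + 11*γ13 + 23/4*γ14 - 191/15*γ23 - 41/6*γ24 + 3/5*γ34
Answer: 2275/356*γ1 - 3991/534*γ2 + 23/89*γ3 - 19/89*γ4


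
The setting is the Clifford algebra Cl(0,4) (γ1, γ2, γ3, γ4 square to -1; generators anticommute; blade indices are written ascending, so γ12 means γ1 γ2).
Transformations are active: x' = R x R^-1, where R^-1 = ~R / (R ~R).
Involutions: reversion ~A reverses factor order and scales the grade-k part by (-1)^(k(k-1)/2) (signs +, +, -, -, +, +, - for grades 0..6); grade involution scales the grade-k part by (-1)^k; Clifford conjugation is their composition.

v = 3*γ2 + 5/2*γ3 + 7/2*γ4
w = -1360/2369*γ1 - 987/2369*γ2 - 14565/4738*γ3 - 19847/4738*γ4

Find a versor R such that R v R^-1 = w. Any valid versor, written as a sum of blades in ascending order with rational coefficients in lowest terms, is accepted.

Why this works: both vectors square to -55/2, so q(v) = q(w) and R = v + w = -1360/2369*γ1 + 6120/2369*γ2 - 1360/2369*γ3 - 1632/2369*γ4 carries v to w — its own direction survives, the complement (v - w)/2 flips.
Answer: -1360/2369*γ1 + 6120/2369*γ2 - 1360/2369*γ3 - 1632/2369*γ4


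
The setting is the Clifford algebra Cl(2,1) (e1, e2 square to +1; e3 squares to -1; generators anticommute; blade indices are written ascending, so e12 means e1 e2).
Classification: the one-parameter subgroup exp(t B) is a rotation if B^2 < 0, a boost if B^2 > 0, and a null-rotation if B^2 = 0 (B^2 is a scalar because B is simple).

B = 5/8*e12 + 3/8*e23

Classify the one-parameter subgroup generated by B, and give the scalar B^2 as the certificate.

B^2 term by term: the squares give (5/8)^2*(e12)^2 + (3/8)^2*(e23)^2 = 25/64*(-1) + 9/64*(+1) = -1/4 (each basis 2-blade squares to minus the product of its generators' squares); cross terms between blades sharing an index anticommute and cancel. So B^2 = -1/4.
Answer: rotation, certificate B^2 = -1/4. The class reads off the invariant scalar -1/4 directly.


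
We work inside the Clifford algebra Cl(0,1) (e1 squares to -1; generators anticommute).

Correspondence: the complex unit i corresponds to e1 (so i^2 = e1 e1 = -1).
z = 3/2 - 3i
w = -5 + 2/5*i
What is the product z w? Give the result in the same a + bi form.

In blades: z = 3/2 - 3*e1, w = -5 + 2/5*e1.
Distribute z over w term by term (generator squares from the signature, products reordered to ascending indices): (3/2)*w = -15/2 + 3/5*e1; (-3*e1)*w = 6/5 + 15*e1.
Sum: -63/10 + 78/5*e1; translating back through the correspondence:
Answer: -63/10 + 78/5*i


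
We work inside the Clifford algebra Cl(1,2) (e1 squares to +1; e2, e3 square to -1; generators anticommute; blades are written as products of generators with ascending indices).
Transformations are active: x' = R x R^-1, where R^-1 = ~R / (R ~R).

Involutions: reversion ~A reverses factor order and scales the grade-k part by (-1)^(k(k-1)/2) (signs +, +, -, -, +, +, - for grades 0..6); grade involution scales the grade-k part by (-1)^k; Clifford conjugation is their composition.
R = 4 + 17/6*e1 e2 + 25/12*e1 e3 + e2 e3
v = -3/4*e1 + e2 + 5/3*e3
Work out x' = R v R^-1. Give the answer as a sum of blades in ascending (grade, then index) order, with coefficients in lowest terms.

~R = 4 - 17/6*e1 e2 - 25/12*e1 e3 - e2 e3, and R ~R = 667/144, so R^-1 = ~R / (667/144).
R v = -335/36*e1 + 107/24*e2 + 443/48*e3 + 17/9*e1 e2 e3
Answer: -38703/2668*e1 + 16807/2001*e2 + 7979/667*e3


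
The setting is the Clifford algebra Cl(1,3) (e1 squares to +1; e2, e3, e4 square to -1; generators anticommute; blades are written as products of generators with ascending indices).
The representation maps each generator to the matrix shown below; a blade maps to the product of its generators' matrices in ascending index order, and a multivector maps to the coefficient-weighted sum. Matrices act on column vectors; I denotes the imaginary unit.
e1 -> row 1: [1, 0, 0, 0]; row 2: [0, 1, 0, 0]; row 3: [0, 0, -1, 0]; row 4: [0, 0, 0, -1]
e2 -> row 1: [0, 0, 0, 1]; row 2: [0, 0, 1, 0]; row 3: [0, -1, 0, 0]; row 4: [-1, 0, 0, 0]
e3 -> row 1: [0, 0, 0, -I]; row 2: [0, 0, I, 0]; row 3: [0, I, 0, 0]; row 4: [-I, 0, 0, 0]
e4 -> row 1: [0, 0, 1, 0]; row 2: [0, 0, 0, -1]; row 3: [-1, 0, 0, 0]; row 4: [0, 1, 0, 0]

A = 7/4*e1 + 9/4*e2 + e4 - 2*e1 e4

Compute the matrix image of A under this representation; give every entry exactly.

Bivector images (products of the table entries): rho(e1 e4) = rho(e1)rho(e4) = row 1: [0, 0, 1, 0]; row 2: [0, 0, 0, -1]; row 3: [1, 0, 0, 0]; row 4: [0, -1, 0, 0].
M = (7/4)*rho(e1) + (9/4)*rho(e2) + (1)*rho(e4) + (-2)*rho(e1 e4), summed entrywise:
Answer: row 1: [7/4, 0, -1, 9/4]; row 2: [0, 7/4, 9/4, 1]; row 3: [-3, -9/4, -7/4, 0]; row 4: [-9/4, 3, 0, -7/4]


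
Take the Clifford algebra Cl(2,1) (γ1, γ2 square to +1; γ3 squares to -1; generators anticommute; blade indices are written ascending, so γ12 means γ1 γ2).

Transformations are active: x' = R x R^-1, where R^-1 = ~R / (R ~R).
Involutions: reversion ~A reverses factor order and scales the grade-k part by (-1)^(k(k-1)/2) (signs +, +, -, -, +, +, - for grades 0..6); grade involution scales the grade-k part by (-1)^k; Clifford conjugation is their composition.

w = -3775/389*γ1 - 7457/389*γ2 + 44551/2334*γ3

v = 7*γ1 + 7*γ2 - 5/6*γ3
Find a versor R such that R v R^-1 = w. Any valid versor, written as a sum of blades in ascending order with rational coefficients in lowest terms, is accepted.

The midline construction: v and w both square to 3503/36, so reflecting in their sum -1052/389*γ1 - 4734/389*γ2 + 7101/389*γ3 exchanges them.
Answer: -1052/389*γ1 - 4734/389*γ2 + 7101/389*γ3


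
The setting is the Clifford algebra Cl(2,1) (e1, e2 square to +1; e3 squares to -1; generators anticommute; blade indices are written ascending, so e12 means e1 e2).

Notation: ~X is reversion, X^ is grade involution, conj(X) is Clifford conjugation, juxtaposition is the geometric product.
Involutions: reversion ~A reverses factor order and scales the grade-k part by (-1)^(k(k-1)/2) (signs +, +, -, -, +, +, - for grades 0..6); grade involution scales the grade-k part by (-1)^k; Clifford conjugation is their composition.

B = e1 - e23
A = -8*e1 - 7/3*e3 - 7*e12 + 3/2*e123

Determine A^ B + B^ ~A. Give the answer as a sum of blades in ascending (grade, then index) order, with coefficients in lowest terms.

first term: 8 + 3/2*e1 + 14/3*e2 + 14/3*e13 - 3/2*e23 - 8*e123
second term: 8 + 3/2*e1 - 28/3*e2 + 28/3*e13 + 3/2*e23 + 8*e123
Answer: 16 + 3*e1 - 14/3*e2 + 14*e13


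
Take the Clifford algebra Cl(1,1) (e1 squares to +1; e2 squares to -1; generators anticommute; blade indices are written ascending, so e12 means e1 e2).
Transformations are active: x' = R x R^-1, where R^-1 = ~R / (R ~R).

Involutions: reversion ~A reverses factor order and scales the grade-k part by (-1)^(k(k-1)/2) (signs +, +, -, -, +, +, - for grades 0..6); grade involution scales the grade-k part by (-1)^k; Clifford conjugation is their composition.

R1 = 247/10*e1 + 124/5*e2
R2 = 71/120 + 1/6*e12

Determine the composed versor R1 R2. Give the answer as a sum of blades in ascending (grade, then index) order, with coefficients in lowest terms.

Distribute over the terms of R1 (each basis-blade product reordered to ascending indices, repeated generators contracted through their squares):
(247/10*e1) R2 = 17537/1200*e1 + 247/60*e2
(124/5*e2) R2 = 62/15*e1 + 2201/150*e2
Summing the partial products and collecting blades:
Answer: 7499/400*e1 + 1879/100*e2


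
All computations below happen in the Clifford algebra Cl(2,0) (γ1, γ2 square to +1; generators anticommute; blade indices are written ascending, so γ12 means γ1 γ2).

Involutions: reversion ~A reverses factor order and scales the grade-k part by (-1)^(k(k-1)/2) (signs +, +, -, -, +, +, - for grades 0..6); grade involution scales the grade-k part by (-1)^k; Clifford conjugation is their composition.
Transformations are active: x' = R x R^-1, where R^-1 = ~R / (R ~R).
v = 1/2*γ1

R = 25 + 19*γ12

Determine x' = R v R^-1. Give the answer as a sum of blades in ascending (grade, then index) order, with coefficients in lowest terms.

~R = 25 - 19*γ12, and R ~R = 986, so R^-1 = ~R / (986).
R v = 25/2*γ1 - 19/2*γ2
Answer: 66/493*γ1 - 475/986*γ2


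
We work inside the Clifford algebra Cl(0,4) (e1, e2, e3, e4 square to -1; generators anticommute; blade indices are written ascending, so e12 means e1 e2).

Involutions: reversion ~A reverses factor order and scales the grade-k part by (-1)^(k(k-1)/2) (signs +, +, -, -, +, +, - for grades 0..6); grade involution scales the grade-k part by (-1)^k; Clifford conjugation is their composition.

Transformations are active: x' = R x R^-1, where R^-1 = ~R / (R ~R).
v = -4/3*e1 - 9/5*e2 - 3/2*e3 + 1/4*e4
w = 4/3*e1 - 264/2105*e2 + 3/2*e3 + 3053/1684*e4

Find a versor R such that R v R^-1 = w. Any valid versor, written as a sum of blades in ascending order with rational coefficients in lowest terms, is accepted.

R = v + w = -4053/2105*e2 + 1737/842*e4 works: the equal norms (-26389/3600) guarantee its sandwich swaps v into w.
Answer: -4053/2105*e2 + 1737/842*e4


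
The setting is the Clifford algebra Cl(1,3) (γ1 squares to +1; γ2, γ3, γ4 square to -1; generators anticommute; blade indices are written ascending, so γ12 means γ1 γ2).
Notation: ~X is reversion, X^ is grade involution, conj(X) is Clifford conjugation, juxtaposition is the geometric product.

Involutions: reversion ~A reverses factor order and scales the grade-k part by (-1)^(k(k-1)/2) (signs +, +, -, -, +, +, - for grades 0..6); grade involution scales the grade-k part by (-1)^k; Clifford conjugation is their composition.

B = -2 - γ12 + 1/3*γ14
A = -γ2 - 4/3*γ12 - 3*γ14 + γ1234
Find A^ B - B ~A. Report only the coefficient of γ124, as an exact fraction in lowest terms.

first term: 1/3 - γ1 - 2*γ2 + 8/3*γ12 + 6*γ14 + 1/3*γ23 + 31/9*γ24 - γ34 - 1/3*γ124 - 2*γ1234
second term: -1/3 - γ1 + 2*γ2 - 8/3*γ12 - 6*γ14 + 1/3*γ23 + 31/9*γ24 - γ34 + 1/3*γ124 - 2*γ1234
Answer: -2/3


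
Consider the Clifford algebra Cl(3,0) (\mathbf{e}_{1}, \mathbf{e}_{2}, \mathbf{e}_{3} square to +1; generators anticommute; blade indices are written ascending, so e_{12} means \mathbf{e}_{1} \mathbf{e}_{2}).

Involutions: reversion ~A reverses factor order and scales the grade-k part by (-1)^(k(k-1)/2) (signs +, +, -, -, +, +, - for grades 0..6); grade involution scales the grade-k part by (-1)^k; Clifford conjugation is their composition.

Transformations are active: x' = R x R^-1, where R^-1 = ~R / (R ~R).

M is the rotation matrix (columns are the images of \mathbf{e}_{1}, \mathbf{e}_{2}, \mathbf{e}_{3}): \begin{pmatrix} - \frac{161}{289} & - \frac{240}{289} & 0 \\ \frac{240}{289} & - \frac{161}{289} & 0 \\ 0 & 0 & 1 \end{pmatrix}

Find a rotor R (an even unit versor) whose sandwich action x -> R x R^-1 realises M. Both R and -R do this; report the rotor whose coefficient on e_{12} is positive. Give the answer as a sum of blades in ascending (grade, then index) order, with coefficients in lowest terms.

Method: write R = a + b12*e_{12} + b13*e_{13} + b23*e_{23} with a^2 + b12^2 + b13^2 + b23^2 = 1 (so R^-1 = ~R). Expanding the columns R e_j ~R gives tr M = 4a^2 - 1 and, from the antisymmetric part, M21 - M12 = -4a*b12, M13 - M31 = 4a*b13, M32 - M23 = -4a*b23.
Here tr M = -\frac{33}{289}, so a^2 = (1 + tr M)/4 = \frac{64}{289} and a = ±\frac{8}{17}. Taking a = \frac{8}{17}: M21 - M12 = \frac{480}{289}, M13 - M31 = 0, M32 - M23 = 0, giving b12 = -\frac{15}{17}, b13 = 0, b23 = 0, i.e. R = \frac{8}{17} - \frac{15}{17} e_{12}.
Its e_{12} coefficient is negative, so report the other preimage -R.
Answer: -\frac{8}{17} + \frac{15}{17} e_{12}. Sheet selection: the two-to-one cover makes ±R indistinguishable at the matrix level (trace -\frac{33}{289}), so uniqueness comes from the required sign on e_{12}.


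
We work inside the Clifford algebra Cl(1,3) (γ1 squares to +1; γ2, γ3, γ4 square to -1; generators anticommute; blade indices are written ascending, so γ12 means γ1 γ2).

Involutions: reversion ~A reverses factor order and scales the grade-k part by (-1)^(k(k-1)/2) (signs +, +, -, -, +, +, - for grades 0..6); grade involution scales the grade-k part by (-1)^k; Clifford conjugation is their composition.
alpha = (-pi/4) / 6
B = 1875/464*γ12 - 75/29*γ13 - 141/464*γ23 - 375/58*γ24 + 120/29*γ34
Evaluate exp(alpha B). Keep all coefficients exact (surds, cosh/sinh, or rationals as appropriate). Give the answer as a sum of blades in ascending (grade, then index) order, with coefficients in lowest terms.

B^2 term by term: the squares give (1875/464)^2*(γ12)^2 + (-75/29)^2*(γ13)^2 + (-141/464)^2*(γ23)^2 + (-375/58)^2*(γ24)^2 + (120/29)^2*(γ34)^2 = 3515625/215296*(+1) + 5625/841*(+1) + 19881/215296*(-1) + 140625/3364*(-1) + 14400/841*(-1) = -36 (each basis 2-blade squares to minus the product of its generators' squares); cross terms between blades sharing an index anticommute and cancel; the commuting (index-disjoint) pairs give grade-4 terms 2*c*c'*(blade product), which cancel blade by blade — γ1234: 28125/841 - 28125/841 = 0 — confirming B is simple. So B^2 = -36.
B^2 = -36 — since the square is negative, the closed form is circular: l = 6, alpha*l = -pi/4, so exp(alpha B) = cos(-pi/4) + (sin(-pi/4)/6)*B = sqrt(2)/2 + (-sqrt(2)/12)*B.
Answer: sqrt(2)/2 - 625*sqrt(2)/1856*γ12 + 25*sqrt(2)/116*γ13 + 47*sqrt(2)/1856*γ23 + 125*sqrt(2)/232*γ24 - 10*sqrt(2)/29*γ34


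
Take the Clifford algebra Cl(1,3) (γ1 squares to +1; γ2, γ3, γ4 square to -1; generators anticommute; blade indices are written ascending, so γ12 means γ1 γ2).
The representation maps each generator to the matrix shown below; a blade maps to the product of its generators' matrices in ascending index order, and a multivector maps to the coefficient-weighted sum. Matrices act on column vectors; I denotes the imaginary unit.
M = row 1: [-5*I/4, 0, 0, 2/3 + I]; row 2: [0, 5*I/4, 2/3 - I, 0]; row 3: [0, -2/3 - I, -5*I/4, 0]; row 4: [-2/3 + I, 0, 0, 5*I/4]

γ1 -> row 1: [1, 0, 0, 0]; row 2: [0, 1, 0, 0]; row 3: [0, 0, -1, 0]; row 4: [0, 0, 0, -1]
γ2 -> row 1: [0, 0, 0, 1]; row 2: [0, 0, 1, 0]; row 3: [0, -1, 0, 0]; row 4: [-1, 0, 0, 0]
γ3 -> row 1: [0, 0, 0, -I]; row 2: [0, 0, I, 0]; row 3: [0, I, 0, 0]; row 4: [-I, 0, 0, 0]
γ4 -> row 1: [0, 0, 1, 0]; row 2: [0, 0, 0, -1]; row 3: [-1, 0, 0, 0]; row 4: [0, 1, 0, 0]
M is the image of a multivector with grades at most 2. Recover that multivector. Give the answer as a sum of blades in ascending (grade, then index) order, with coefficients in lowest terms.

Method: the blade images are trace-orthogonal — tr(rho(e_A) rho(e_B)^-1) = 4 if A = B and 0 otherwise — and rho(e_A)^-1 = (e_A)^2 * rho(e_A) with (e_A)^2 = +1 or -1, so the coefficient of e_A in the preimage is (e_A)^2 * tr(M rho(e_A))/4.
Nonzero projections over blades of grade <= 2: γ2: (γ2)^2 = -1, tr(M rho(γ2)) = -8/3, coefficient 2/3; γ3: (γ3)^2 = -1, tr(M rho(γ3)) = 4, coefficient -1; γ23: (γ23)^2 = -1, tr(M rho(γ23)) = -5, coefficient 5/4. Every other blade of grade <= 2 projects to 0.
Answer: 2/3*γ2 - γ3 + 5/4*γ23


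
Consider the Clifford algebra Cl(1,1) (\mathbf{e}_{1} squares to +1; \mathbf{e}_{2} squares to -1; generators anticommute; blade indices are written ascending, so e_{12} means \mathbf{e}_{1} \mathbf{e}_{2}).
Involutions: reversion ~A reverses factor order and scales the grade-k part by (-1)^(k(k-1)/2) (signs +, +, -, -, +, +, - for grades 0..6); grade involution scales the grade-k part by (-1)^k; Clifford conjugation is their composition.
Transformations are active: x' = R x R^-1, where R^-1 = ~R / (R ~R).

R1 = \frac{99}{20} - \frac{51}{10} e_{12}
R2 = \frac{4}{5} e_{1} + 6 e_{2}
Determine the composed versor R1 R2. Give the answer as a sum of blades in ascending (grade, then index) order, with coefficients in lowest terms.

Distribute over the terms of R1 (each basis-blade product reordered to ascending indices, repeated generators contracted through their squares):
(\frac{99}{20}) R2 = \frac{99}{25} e_{1} + \frac{297}{10} e_{2}
(-\frac{51}{10} e_{12}) R2 = \frac{153}{5} e_{1} + \frac{102}{25} e_{2}
Summing the partial products and collecting blades:
Answer: \frac{864}{25} e_{1} + \frac{1689}{50} e_{2}


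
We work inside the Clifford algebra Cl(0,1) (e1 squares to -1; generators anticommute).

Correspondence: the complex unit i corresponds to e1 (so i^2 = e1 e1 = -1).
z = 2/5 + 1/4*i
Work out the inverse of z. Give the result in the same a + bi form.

In blades: z = 2/5 + 1/4*e1.
With qbar = 2/5 - 1/4*e1 (scalar fixed, mapped units negated), z qbar = 89/400 (the sum of squared coefficients), so z^-1 = qbar / (89/400) = 160/89 - 100/89*e1; translating back:
Answer: 160/89 - 100/89*i


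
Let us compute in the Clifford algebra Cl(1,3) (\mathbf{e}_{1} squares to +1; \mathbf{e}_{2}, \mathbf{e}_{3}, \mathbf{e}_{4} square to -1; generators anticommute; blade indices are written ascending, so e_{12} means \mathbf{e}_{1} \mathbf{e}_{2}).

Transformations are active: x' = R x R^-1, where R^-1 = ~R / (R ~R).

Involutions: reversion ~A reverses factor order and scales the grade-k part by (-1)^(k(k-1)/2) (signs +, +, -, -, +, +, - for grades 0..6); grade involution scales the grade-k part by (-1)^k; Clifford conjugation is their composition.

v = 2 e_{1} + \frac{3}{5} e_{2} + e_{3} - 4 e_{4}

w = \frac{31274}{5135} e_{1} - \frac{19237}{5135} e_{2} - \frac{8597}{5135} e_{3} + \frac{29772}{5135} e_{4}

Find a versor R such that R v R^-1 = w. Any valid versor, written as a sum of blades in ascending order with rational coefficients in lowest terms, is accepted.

Key observation: q(v) = q(w) = -\frac{334}{25} (sandwiches preserve the norm), so R = v + w = \frac{41544}{5135} e_{1} - \frac{16156}{5135} e_{2} - \frac{3462}{5135} e_{3} + \frac{9232}{5135} e_{4} works whenever it is invertible — the component of v along it is kept and (v - w)/2 reverses, sending v to w.
Answer: \frac{41544}{5135} e_{1} - \frac{16156}{5135} e_{2} - \frac{3462}{5135} e_{3} + \frac{9232}{5135} e_{4}


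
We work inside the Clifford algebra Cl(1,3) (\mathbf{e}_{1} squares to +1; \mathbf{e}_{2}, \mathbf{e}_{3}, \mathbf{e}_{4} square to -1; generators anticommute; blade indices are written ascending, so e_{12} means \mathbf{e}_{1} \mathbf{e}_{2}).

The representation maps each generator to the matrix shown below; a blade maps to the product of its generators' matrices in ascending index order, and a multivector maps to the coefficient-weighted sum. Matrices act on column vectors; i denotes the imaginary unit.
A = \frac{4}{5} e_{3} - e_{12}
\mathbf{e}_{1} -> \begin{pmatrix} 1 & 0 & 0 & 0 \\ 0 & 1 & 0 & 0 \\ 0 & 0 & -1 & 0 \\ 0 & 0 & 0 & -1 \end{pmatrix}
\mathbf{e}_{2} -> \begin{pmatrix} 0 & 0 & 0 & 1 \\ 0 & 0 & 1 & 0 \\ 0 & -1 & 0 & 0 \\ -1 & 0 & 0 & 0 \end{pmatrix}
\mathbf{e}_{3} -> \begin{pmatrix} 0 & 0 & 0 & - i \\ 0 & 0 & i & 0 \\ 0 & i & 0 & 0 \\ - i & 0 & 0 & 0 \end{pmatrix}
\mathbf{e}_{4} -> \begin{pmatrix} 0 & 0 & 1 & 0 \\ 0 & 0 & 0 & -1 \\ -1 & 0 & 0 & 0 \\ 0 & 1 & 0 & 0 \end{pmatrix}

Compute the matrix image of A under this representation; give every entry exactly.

Bivector images (products of the table entries): rho(e_{12}) = rho(\mathbf{e}_{1})rho(\mathbf{e}_{2}) = \begin{pmatrix} 0 & 0 & 0 & 1 \\ 0 & 0 & 1 & 0 \\ 0 & 1 & 0 & 0 \\ 1 & 0 & 0 & 0 \end{pmatrix}.
M = (\frac{4}{5})*rho(e_{3}) + (-1)*rho(e_{12}), summed entrywise:
Answer: \begin{pmatrix} 0 & 0 & 0 & -1 - \frac{4 i}{5} \\ 0 & 0 & -1 + \frac{4 i}{5} & 0 \\ 0 & -1 + \frac{4 i}{5} & 0 & 0 \\ -1 - \frac{4 i}{5} & 0 & 0 & 0 \end{pmatrix}


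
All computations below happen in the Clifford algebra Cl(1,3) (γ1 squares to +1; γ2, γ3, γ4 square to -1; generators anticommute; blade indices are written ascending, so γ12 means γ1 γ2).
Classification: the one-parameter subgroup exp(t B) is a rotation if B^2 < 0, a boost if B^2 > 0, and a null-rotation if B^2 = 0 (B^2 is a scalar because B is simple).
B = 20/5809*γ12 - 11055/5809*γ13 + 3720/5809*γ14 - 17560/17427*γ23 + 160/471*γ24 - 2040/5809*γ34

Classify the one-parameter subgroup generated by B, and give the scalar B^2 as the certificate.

B^2 term by term: the squares give (20/5809)^2*(γ12)^2 + (-11055/5809)^2*(γ13)^2 + (3720/5809)^2*(γ14)^2 + (-17560/17427)^2*(γ23)^2 + (160/471)^2*(γ24)^2 + (-2040/5809)^2*(γ34)^2 = 400/33744481*(+1) + 122213025/33744481*(+1) + 13838400/33744481*(+1) + 308353600/303700329*(-1) + 25600/221841*(-1) + 4161600/33744481*(-1) = 25/9 (each basis 2-blade squares to minus the product of its generators' squares); cross terms between blades sharing an index anticommute and cancel; the commuting (index-disjoint) pairs give grade-4 terms 2*c*c'*(blade product), which cancel blade by blade — γ1234: -81600/33744481 + 1179200/912013 - 43548800/33744481 = 0 — confirming B is simple. So B^2 = 25/9.
Answer: boost, certificate B^2 = 25/9. One invariant decides it: the square 25/9 survives every conjugation, and its sign is exactly the classification.


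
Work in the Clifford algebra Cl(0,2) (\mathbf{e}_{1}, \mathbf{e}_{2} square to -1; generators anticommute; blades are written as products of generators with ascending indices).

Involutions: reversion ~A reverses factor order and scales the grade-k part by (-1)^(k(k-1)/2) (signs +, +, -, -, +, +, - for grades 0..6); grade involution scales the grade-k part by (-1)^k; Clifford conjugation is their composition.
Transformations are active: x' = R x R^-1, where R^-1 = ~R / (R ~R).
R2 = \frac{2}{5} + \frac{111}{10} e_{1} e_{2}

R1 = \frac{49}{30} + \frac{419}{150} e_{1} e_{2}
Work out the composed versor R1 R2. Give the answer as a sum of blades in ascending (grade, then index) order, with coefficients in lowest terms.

Distribute over the terms of R1 (each basis-blade product reordered to ascending indices, repeated generators contracted through their squares):
(\frac{49}{30}) R2 = \frac{49}{75} + \frac{1813}{100} e_{1} e_{2}
(\frac{419}{150} e_{1} e_{2}) R2 = -\frac{15503}{500} + \frac{419}{375} e_{1} e_{2}
Summing the partial products and collecting blades:
Answer: -\frac{45529}{1500} + \frac{28871}{1500} e_{1} e_{2}


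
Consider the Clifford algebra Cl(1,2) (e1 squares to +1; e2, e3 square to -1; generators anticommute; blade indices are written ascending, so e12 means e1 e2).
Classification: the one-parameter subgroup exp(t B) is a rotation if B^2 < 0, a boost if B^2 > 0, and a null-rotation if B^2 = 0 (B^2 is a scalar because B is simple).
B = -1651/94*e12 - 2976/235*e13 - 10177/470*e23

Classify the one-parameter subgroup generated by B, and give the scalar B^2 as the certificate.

B^2 term by term: the squares give (-1651/94)^2*(e12)^2 + (-2976/235)^2*(e13)^2 + (-10177/470)^2*(e23)^2 = 2725801/8836*(+1) + 8856576/55225*(+1) + 103571329/220900*(-1) = 0 (each basis 2-blade squares to minus the product of its generators' squares); cross terms between blades sharing an index anticommute and cancel. So B^2 = 0.
Answer: null-rotation, certificate B^2 = 0. Note: conjugating B changes its blade decomposition but never the scalar B^2 = 0, whose sign settles the classification.


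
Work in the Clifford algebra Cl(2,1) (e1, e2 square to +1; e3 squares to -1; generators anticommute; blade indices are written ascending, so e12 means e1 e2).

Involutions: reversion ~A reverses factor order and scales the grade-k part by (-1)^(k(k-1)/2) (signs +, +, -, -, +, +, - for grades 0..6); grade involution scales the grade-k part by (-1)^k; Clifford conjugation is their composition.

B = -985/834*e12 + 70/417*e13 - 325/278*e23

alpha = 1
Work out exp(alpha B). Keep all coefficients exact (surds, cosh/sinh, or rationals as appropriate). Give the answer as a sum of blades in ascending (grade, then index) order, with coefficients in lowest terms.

B^2 term by term: the squares give (-985/834)^2*(e12)^2 + (70/417)^2*(e13)^2 + (-325/278)^2*(e23)^2 = 970225/695556*(-1) + 4900/173889*(+1) + 105625/77284*(+1) = 0 (each basis 2-blade squares to minus the product of its generators' squares); cross terms between blades sharing an index anticommute and cancel. So B^2 = 0.
B^2 = 0, so the series truncates immediately: exp(alpha B) = 1 + alpha B (parabolic case).
Answer: 1 - 985/834*e12 + 70/417*e13 - 325/278*e23


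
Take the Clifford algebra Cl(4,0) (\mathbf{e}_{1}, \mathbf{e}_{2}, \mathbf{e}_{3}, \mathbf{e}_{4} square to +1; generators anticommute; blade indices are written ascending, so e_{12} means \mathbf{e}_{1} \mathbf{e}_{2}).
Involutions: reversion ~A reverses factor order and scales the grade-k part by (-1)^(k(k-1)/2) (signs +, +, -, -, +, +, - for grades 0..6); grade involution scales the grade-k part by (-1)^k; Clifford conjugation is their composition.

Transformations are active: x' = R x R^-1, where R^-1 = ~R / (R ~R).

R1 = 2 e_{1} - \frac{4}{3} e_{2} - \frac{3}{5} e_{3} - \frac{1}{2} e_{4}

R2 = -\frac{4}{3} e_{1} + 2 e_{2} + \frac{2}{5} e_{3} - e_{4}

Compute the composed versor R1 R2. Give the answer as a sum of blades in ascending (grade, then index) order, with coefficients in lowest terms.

Distribute over the terms of R1 (each basis-blade product reordered to ascending indices, repeated generators contracted through their squares):
(2 e_{1}) R2 = -\frac{8}{3} + 4 e_{12} + \frac{4}{5} e_{13} - 2 e_{14}
(-\frac{4}{3} e_{2}) R2 = -\frac{8}{3} - \frac{16}{9} e_{12} - \frac{8}{15} e_{23} + \frac{4}{3} e_{24}
(-\frac{3}{5} e_{3}) R2 = -\frac{6}{25} - \frac{4}{5} e_{13} + \frac{6}{5} e_{23} + \frac{3}{5} e_{34}
(-\frac{1}{2} e_{4}) R2 = \frac{1}{2} - \frac{2}{3} e_{14} + e_{24} + \frac{1}{5} e_{34}
Summing the partial products and collecting blades:
Answer: -\frac{761}{150} + \frac{20}{9} e_{12} - \frac{8}{3} e_{14} + \frac{2}{3} e_{23} + \frac{7}{3} e_{24} + \frac{4}{5} e_{34}


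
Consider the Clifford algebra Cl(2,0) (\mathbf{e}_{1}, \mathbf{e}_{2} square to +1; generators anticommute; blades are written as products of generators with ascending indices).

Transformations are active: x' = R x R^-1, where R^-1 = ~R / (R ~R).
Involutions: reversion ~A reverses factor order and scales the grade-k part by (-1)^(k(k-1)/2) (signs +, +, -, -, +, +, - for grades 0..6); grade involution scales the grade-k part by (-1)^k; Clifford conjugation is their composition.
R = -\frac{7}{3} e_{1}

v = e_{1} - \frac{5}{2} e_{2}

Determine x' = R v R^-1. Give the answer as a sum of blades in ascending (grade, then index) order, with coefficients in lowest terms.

~R = -\frac{7}{3} e_{1}, and R ~R = \frac{49}{9}, so R^-1 = ~R / (\frac{49}{9}).
R v = -\frac{7}{3} + \frac{35}{6} e_{1} e_{2}
Answer: e_{1} + \frac{5}{2} e_{2}


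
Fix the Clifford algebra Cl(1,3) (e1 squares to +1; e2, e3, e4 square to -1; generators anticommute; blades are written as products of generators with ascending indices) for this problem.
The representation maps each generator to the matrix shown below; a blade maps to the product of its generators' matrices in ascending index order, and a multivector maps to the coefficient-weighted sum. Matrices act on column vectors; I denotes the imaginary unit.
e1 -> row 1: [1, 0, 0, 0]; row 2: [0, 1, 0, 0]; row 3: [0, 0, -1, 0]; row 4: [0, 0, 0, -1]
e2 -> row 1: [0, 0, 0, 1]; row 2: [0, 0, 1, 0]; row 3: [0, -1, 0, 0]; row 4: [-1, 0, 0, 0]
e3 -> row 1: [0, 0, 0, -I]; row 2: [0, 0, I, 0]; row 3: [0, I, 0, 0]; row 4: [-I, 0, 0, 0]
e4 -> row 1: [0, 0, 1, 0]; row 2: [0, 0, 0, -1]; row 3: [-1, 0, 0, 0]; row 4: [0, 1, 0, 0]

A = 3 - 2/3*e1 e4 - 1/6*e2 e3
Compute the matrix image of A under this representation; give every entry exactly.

Bivector images (products of the table entries): rho(e1 e4) = rho(e1)rho(e4) = row 1: [0, 0, 1, 0]; row 2: [0, 0, 0, -1]; row 3: [1, 0, 0, 0]; row 4: [0, -1, 0, 0]; rho(e2 e3) = rho(e2)rho(e3) = row 1: [-I, 0, 0, 0]; row 2: [0, I, 0, 0]; row 3: [0, 0, -I, 0]; row 4: [0, 0, 0, I].
M = (3)*1 + (-2/3)*rho(e1 e4) + (-1/6)*rho(e2 e3), summed entrywise (1 is the identity matrix):
Answer: row 1: [3 + I/6, 0, -2/3, 0]; row 2: [0, 3 - I/6, 0, 2/3]; row 3: [-2/3, 0, 3 + I/6, 0]; row 4: [0, 2/3, 0, 3 - I/6]


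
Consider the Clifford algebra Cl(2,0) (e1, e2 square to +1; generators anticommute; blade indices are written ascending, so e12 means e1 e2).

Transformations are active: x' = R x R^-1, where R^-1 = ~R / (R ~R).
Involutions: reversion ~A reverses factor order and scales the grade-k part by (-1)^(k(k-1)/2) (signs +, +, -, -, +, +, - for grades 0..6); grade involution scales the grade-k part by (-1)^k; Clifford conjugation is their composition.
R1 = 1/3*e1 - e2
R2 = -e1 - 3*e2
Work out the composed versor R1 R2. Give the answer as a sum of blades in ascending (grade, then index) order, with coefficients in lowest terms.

Distribute over the terms of R1 (each basis-blade product reordered to ascending indices, repeated generators contracted through their squares):
(1/3*e1) R2 = -1/3 - e12
(-e2) R2 = 3 - e12
Summing the partial products and collecting blades:
Answer: 8/3 - 2*e12


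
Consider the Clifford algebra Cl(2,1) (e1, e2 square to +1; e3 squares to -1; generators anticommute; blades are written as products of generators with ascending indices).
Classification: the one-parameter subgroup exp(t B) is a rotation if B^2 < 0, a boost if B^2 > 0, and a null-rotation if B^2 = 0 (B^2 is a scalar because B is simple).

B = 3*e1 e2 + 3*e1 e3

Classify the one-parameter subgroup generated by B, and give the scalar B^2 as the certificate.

B^2 term by term: the squares give (3)^2*(e1 e2)^2 + (3)^2*(e1 e3)^2 = 9*(-1) + 9*(+1) = 0 (each basis 2-blade squares to minus the product of its generators' squares); cross terms between blades sharing an index anticommute and cancel. So B^2 = 0.
Answer: null-rotation, certificate B^2 = 0. The class reads off the invariant scalar 0 directly.


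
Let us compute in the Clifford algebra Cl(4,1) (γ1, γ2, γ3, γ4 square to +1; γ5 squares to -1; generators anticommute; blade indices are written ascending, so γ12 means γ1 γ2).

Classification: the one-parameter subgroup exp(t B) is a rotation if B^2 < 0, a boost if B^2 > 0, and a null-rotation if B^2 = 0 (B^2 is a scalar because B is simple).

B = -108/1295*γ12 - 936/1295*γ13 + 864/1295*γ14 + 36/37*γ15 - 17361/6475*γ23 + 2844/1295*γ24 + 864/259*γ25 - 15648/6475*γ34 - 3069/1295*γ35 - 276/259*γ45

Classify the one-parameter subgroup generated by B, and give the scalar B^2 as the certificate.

B^2 term by term: the squares give (-108/1295)^2*(γ12)^2 + (-936/1295)^2*(γ13)^2 + (864/1295)^2*(γ14)^2 + (36/37)^2*(γ15)^2 + (-17361/6475)^2*(γ23)^2 + (2844/1295)^2*(γ24)^2 + (864/259)^2*(γ25)^2 + (-15648/6475)^2*(γ34)^2 + (-3069/1295)^2*(γ35)^2 + (-276/259)^2*(γ45)^2 = 11664/1677025*(-1) + 876096/1677025*(-1) + 746496/1677025*(-1) + 1296/1369*(+1) + 301404321/41925625*(-1) + 8088336/1677025*(-1) + 746496/67081*(+1) + 244859904/41925625*(-1) + 9418761/1677025*(+1) + 76176/67081*(+1) = 0 (each basis 2-blade squares to minus the product of its generators' squares); cross terms between blades sharing an index anticommute and cancel; the commuting (index-disjoint) pairs give grade-4 terms 2*c*c'*(blade product), which cancel blade by blade — γ1234: 3379968/8385125 + 5323968/1677025 - 29999808/8385125 = 0; γ1235: 662904/1677025 + 1617408/335405 - 1249992/239575 = 0; γ1245: 59616/335405 - 1492992/335405 + 204768/47915 = 0; γ1345: 516672/335405 + 5303232/1677025 - 1126656/239575 = 0; γ2345: 9583272/1677025 + 17456472/1677025 - 27039744/1677025 = 0 — confirming B is simple. So B^2 = 0.
Answer: null-rotation, certificate B^2 = 0. The invariant at work: B^2 = 0 is unchanged by conjugation, hence its sign classifies the subgroup whatever basis B is written in.


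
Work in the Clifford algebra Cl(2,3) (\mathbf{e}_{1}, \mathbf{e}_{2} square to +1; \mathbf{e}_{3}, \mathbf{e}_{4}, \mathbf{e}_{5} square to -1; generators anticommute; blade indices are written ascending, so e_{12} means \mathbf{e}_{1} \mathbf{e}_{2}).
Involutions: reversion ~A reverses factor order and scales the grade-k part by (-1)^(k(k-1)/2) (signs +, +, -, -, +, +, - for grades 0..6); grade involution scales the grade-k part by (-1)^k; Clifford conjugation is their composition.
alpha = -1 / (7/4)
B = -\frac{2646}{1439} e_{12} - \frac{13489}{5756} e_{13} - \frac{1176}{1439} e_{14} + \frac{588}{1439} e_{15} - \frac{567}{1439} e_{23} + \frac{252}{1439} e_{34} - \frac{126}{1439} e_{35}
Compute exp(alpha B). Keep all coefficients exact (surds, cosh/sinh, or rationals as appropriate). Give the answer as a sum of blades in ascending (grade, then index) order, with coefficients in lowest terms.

B^2 term by term: the squares give (-\frac{2646}{1439})^2*(e_{12})^2 + (-\frac{13489}{5756})^2*(e_{13})^2 + (-\frac{1176}{1439})^2*(e_{14})^2 + (\frac{588}{1439})^2*(e_{15})^2 + (-\frac{567}{1439})^2*(e_{23})^2 + (\frac{252}{1439})^2*(e_{34})^2 + (-\frac{126}{1439})^2*(e_{35})^2 = \frac{7001316}{2070721}*(-1) + \frac{181953121}{33131536}*(+1) + \frac{1382976}{2070721}*(+1) + \frac{345744}{2070721}*(+1) + \frac{321489}{2070721}*(+1) + \frac{63504}{2070721}*(-1) + \frac{15876}{2070721}*(-1) = \frac{49}{16} (each basis 2-blade squares to minus the product of its generators' squares); cross terms between blades sharing an index anticommute and cancel; the commuting (index-disjoint) pairs give grade-4 terms 2*c*c'*(blade product), which cancel blade by blade — e_{1234}: -\frac{1333584}{2070721} + \frac{1333584}{2070721} = 0; e_{1235}: \frac{666792}{2070721} - \frac{666792}{2070721} = 0; e_{1345}: -\frac{296352}{2070721} + \frac{296352}{2070721} = 0 — confirming B is simple. So B^2 = \frac{49}{16}.
B^2 = \frac{49}{16} — B^2 > 0, so the exponential closes hyperbolically: l = \frac{7}{4}, alpha*l = -1, so exp(alpha B) = cosh(-1) + (sinh(-1)/(\frac{7}{4}))*B = \cosh{\left(1 \right)} + (- \frac{4 \sinh{\left(1 \right)}}{7})*B.
Answer: \cosh{\left(1 \right)} + \frac{1512 \sinh{\left(1 \right)}}{1439} e_{12} + \frac{1927 \sinh{\left(1 \right)}}{1439} e_{13} + \frac{672 \sinh{\left(1 \right)}}{1439} e_{14} - \frac{336 \sinh{\left(1 \right)}}{1439} e_{15} + \frac{324 \sinh{\left(1 \right)}}{1439} e_{23} - \frac{144 \sinh{\left(1 \right)}}{1439} e_{34} + \frac{72 \sinh{\left(1 \right)}}{1439} e_{35}


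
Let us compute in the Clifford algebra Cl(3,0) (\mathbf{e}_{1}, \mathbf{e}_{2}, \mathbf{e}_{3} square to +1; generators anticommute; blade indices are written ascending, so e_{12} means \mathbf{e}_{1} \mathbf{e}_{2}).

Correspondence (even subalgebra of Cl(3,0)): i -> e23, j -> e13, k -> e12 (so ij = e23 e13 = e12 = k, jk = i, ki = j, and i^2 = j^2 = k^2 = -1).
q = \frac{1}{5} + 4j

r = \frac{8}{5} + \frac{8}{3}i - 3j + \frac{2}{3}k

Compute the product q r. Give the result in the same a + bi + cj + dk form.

In blades: q = \frac{1}{5} + 4 e_{13}, r = \frac{8}{5} + \frac{2}{3} e_{12} - 3 e_{13} + \frac{8}{3} e_{23}.
Distribute q over r term by term (generator squares from the signature, products reordered to ascending indices): (\frac{1}{5})*r = \frac{8}{25} + \frac{2}{15} e_{12} - \frac{3}{5} e_{13} + \frac{8}{15} e_{23}; (4 e_{13})*r = 12 - \frac{32}{3} e_{12} + \frac{32}{5} e_{13} + \frac{8}{3} e_{23}.
Sum: \frac{308}{25} - \frac{158}{15} e_{12} + \frac{29}{5} e_{13} + \frac{16}{5} e_{23}; translating back through the correspondence:
Answer: \frac{308}{25} + \frac{16}{5}i + \frac{29}{5}j - \frac{158}{15}k


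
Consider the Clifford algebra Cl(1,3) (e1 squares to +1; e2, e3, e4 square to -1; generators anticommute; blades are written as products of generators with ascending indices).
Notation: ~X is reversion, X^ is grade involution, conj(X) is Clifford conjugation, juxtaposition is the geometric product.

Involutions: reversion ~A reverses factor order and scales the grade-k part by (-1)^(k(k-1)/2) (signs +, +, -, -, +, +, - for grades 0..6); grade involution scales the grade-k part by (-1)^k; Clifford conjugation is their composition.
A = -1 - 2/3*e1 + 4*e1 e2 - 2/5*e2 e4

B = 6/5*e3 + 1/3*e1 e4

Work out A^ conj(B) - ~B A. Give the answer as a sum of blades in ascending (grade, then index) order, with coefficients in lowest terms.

first term: 6/5*e3 - 2/9*e4 - 2/15*e1 e2 - 4/5*e1 e3 + 1/3*e1 e4 + 4/3*e2 e4 - 24/5*e1 e2 e3 - 12/25*e2 e3 e4
second term: -6/5*e3 - 2/9*e4 + 2/15*e1 e2 + 4/5*e1 e3 + 1/3*e1 e4 - 4/3*e2 e4 + 24/5*e1 e2 e3 + 12/25*e2 e3 e4
Answer: 12/5*e3 - 4/15*e1 e2 - 8/5*e1 e3 + 8/3*e2 e4 - 48/5*e1 e2 e3 - 24/25*e2 e3 e4
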